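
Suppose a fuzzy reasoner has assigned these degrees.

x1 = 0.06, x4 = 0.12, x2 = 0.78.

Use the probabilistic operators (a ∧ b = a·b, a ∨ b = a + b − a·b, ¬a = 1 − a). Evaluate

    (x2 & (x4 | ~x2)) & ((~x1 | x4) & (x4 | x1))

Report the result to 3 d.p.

0.040

~x2 = 1 − 0.7800 = 0.2200
x4 | ~x2 = a + b − a·b on (0.1200, 0.2200) = 0.3136
x2 & (x4 | ~x2) = a·b on (0.7800, 0.3136) = 0.2446
~x1 = 1 − 0.0600 = 0.9400
~x1 | x4 = a + b − a·b on (0.9400, 0.1200) = 0.9472
x4 | x1 = a + b − a·b on (0.1200, 0.0600) = 0.1728
(~x1 | x4) & (x4 | x1) = a·b on (0.9472, 0.1728) = 0.1637
(x2 & (x4 | ~x2)) & ((~x1 | x4) & (x4 | x1)) = a·b on (0.2446, 0.1637) = 0.0400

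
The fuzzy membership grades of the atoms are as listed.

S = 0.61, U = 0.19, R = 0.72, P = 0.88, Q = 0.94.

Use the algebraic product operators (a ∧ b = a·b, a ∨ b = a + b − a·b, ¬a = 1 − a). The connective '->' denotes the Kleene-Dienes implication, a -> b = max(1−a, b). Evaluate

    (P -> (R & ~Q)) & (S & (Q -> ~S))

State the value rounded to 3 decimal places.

0.029

~Q = 1 − 0.9400 = 0.0600
R & ~Q = a·b on (0.7200, 0.0600) = 0.0432
P -> (R & ~Q)  [Kleene-Dienes: max(1−a, b)] with a=0.8800, b=0.0432 → 0.1200
~S = 1 − 0.6100 = 0.3900
Q -> ~S  [Kleene-Dienes: max(1−a, b)] with a=0.9400, b=0.3900 → 0.3900
S & (Q -> ~S) = a·b on (0.6100, 0.3900) = 0.2379
(P -> (R & ~Q)) & (S & (Q -> ~S)) = a·b on (0.1200, 0.2379) = 0.0285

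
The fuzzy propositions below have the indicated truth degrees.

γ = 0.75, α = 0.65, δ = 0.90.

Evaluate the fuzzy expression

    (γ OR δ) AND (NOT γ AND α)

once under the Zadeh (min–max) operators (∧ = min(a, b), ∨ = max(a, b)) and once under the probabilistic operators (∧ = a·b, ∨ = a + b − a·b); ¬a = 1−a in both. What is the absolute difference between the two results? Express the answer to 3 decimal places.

0.092

Under Zadeh (min–max):
  γ OR δ = max(a, b) on (0.75, 0.90) = 0.90
  NOT γ = 1 − 0.75 = 0.25
  NOT γ AND α = min(a, b) on (0.25, 0.65) = 0.25
  (γ OR δ) AND (NOT γ AND α) = min(a, b) on (0.90, 0.25) = 0.25
  → value = 0.2500
Under probabilistic:
  γ OR δ = a + b − a·b on (0.7500, 0.9000) = 0.9750
  NOT γ = 1 − 0.7500 = 0.2500
  NOT γ AND α = a·b on (0.2500, 0.6500) = 0.1625
  (γ OR δ) AND (NOT γ AND α) = a·b on (0.9750, 0.1625) = 0.1584
  → value = 0.1584
|0.2500 − 0.1584| = 0.092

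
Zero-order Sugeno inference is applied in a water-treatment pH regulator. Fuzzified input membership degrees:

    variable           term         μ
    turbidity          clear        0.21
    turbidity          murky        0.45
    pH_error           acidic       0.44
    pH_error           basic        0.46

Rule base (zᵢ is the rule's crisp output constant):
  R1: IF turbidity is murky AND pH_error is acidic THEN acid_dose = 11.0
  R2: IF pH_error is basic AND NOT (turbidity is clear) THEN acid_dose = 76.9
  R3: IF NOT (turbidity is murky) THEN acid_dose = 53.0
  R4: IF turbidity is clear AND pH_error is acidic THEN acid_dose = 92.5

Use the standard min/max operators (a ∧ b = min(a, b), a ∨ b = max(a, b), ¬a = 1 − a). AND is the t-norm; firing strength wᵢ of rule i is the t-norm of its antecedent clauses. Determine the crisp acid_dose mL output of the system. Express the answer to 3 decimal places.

R1 (z=11.0): murky=0.45, acidic=0.44; AND[min(a, b)] → w = 0.44
R2 (z=76.9): basic=0.46, ¬clear=1−0.21=0.79; AND[min(a, b)] → w = 0.46
R3 (z=53.0): ¬murky=1−0.45=0.55 → w = 0.55
R4 (z=92.5): clear=0.21, acidic=0.44; AND[min(a, b)] → w = 0.21
Weighted average = (0.44·11.0 + 0.46·76.9 + 0.55·53.0 + 0.21·92.5) / (0.44 + 0.46 + 0.55 + 0.21)
  = 88.7890 / 1.6600 = 53.487

53.487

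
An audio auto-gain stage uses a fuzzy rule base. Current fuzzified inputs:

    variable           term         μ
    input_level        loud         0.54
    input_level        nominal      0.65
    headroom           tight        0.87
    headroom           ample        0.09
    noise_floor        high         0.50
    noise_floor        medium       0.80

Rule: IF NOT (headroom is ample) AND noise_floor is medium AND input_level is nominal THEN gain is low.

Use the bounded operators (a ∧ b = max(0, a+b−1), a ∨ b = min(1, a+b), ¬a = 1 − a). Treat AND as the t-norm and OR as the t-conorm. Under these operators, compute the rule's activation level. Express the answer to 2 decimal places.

firing strength: ¬ample=1−0.09=0.91, medium=0.80, nominal=0.65; AND[max(0, a+b−1)] → w = 0.36

0.36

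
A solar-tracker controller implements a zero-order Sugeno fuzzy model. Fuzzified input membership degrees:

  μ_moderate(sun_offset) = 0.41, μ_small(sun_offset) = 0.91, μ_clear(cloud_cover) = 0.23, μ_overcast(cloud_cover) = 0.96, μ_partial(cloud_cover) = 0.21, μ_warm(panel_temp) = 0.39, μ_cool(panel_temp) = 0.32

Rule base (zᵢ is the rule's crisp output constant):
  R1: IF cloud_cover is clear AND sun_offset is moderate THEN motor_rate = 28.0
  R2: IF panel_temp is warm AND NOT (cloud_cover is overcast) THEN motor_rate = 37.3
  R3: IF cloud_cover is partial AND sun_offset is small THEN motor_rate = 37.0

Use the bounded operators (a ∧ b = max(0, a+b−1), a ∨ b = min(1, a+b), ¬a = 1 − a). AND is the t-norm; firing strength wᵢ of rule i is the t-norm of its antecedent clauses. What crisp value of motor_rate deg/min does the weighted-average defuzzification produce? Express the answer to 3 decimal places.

37.000

R1 (z=28.0): clear=0.23, moderate=0.41; AND[max(0, a+b−1)] → w = 0.00
R2 (z=37.3): warm=0.39, ¬overcast=1−0.96=0.04; AND[max(0, a+b−1)] → w = 0.00
R3 (z=37.0): partial=0.21, small=0.91; AND[max(0, a+b−1)] → w = 0.12
Weighted average = (0.00·28.0 + 0.00·37.3 + 0.12·37.0) / (0.00 + 0.00 + 0.12)
  = 4.4400 / 0.1200 = 37.000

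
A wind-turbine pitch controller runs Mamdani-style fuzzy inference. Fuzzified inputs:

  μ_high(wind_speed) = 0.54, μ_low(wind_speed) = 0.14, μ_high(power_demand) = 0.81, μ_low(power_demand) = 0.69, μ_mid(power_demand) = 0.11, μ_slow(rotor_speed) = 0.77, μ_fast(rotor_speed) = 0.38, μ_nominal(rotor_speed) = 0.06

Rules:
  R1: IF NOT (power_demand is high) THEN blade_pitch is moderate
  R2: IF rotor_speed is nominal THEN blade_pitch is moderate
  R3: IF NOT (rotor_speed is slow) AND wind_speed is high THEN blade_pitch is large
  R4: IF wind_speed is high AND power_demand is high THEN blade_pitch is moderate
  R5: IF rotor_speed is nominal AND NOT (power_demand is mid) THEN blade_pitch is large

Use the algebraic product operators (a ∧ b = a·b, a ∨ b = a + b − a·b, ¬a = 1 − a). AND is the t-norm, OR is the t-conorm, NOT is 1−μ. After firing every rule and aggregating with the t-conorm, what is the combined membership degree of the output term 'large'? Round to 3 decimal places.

0.171

R1: ¬high=1−0.81=0.19 → w = 0.1900
R2: nominal=0.06 → w = 0.0600
R3: ¬slow=1−0.77=0.23, high=0.54; AND[a·b] → w = 0.1242
R4: high=0.54, high=0.81; AND[a·b] → w = 0.4374
R5: nominal=0.06, ¬mid=1−0.11=0.89; AND[a·b] → w = 0.0534
Rules with consequent 'large': {R3, R5} → strengths 0.1242, 0.0534
Aggregate via t-conorm [a + b − a·b]: 0.1710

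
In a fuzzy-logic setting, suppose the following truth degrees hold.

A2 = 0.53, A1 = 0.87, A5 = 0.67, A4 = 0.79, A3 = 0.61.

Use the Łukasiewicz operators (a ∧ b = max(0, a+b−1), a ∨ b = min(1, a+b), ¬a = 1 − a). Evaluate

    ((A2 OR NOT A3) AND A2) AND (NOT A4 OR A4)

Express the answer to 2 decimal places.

0.45

NOT A3 = 1 − 0.61 = 0.39
A2 OR NOT A3 = min(1, a+b) on (0.53, 0.39) = 0.92
(A2 OR NOT A3) AND A2 = max(0, a+b−1) on (0.92, 0.53) = 0.45
NOT A4 = 1 − 0.79 = 0.21
NOT A4 OR A4 = min(1, a+b) on (0.21, 0.79) = 1.00
((A2 OR NOT A3) AND A2) AND (NOT A4 OR A4) = max(0, a+b−1) on (0.45, 1.00) = 0.45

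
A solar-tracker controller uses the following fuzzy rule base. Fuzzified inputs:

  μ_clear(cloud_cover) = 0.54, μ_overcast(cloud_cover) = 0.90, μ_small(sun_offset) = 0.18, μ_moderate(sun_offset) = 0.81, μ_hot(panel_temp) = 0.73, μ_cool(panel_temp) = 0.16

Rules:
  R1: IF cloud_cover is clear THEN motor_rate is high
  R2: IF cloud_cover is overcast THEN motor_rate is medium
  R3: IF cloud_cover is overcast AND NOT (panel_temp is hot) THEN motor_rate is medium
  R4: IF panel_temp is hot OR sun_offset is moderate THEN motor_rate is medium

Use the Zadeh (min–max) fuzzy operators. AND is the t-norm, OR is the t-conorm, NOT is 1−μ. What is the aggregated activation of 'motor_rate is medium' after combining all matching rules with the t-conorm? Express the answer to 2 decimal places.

0.90

R1: clear=0.54 → w = 0.54
R2: overcast=0.90 → w = 0.90
R3: overcast=0.90, ¬hot=1−0.73=0.27; AND[min(a, b)] → w = 0.27
R4: hot=0.73, moderate=0.81; OR[max(a, b)] → w = 0.81
Rules with consequent 'medium': {R2, R3, R4} → strengths 0.90, 0.27, 0.81
Aggregate via t-conorm [max(a, b)]: 0.90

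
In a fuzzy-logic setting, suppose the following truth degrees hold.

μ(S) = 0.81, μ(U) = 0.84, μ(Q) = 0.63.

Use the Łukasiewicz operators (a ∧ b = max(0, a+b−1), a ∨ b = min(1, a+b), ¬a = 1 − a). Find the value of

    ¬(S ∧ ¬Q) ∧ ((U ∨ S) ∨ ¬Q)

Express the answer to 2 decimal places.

¬Q = 1 − 0.63 = 0.37
S ∧ ¬Q = max(0, a+b−1) on (0.81, 0.37) = 0.18
¬(S ∧ ¬Q) = 1 − 0.18 = 0.82
U ∨ S = min(1, a+b) on (0.84, 0.81) = 1.00
¬Q = 1 − 0.63 = 0.37
(U ∨ S) ∨ ¬Q = min(1, a+b) on (1.00, 0.37) = 1.00
¬(S ∧ ¬Q) ∧ ((U ∨ S) ∨ ¬Q) = max(0, a+b−1) on (0.82, 1.00) = 0.82

0.82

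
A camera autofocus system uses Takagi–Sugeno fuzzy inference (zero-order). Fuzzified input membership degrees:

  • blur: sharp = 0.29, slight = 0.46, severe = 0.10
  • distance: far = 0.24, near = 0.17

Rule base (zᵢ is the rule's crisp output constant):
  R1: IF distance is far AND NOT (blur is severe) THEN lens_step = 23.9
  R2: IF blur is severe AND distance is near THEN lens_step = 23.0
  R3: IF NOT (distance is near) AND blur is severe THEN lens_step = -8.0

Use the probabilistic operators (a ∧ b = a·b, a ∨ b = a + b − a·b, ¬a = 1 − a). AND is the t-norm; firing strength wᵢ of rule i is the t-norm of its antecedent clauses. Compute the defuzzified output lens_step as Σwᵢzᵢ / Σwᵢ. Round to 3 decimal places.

15.473

R1 (z=23.9): far=0.24, ¬severe=1−0.10=0.90; AND[a·b] → w = 0.2160
R2 (z=23.0): severe=0.10, near=0.17; AND[a·b] → w = 0.0170
R3 (z=-8.0): ¬near=1−0.17=0.83, severe=0.10; AND[a·b] → w = 0.0830
Weighted average = (0.2160·23.9 + 0.0170·23.0 + 0.0830·-8.0) / (0.2160 + 0.0170 + 0.0830)
  = 4.8894 / 0.3160 = 15.473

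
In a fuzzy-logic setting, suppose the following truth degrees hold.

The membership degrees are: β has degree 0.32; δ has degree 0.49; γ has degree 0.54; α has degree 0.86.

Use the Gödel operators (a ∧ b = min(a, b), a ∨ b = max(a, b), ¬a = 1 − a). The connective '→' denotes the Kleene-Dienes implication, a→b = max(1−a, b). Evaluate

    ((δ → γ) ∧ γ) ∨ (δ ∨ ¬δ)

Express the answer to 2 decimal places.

δ → γ  [Kleene-Dienes: max(1−a, b)] with a=0.49, b=0.54 → 0.54
(δ → γ) ∧ γ = min(a, b) on (0.54, 0.54) = 0.54
¬δ = 1 − 0.49 = 0.51
δ ∨ ¬δ = max(a, b) on (0.49, 0.51) = 0.51
((δ → γ) ∧ γ) ∨ (δ ∨ ¬δ) = max(a, b) on (0.54, 0.51) = 0.54

0.54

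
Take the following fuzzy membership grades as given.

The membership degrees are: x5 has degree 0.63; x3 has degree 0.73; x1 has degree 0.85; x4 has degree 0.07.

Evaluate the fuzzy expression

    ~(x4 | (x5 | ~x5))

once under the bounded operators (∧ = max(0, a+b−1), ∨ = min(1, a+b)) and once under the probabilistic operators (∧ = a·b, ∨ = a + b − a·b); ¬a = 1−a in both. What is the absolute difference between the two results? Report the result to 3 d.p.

0.217

Under bounded:
  ~x5 = 1 − 0.63 = 0.37
  x5 | ~x5 = min(1, a+b) on (0.63, 0.37) = 1.00
  x4 | (x5 | ~x5) = min(1, a+b) on (0.07, 1.00) = 1.00
  ~(x4 | (x5 | ~x5)) = 1 − 1.00 = 0.00
  → value = 0.0000
Under probabilistic:
  ~x5 = 1 − 0.6300 = 0.3700
  x5 | ~x5 = a + b − a·b on (0.6300, 0.3700) = 0.7669
  x4 | (x5 | ~x5) = a + b − a·b on (0.0700, 0.7669) = 0.7832
  ~(x4 | (x5 | ~x5)) = 1 − 0.7832 = 0.2168
  → value = 0.2168
|0.0000 − 0.2168| = 0.217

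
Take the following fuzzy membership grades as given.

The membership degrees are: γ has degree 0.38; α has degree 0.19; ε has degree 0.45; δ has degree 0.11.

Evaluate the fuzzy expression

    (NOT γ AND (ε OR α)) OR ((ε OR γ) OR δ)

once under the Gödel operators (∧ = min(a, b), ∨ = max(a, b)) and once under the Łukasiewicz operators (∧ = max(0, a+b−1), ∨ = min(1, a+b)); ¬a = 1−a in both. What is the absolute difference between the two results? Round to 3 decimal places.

Under Gödel:
  NOT γ = 1 − 0.38 = 0.62
  ε OR α = max(a, b) on (0.45, 0.19) = 0.45
  NOT γ AND (ε OR α) = min(a, b) on (0.62, 0.45) = 0.45
  ε OR γ = max(a, b) on (0.45, 0.38) = 0.45
  (ε OR γ) OR δ = max(a, b) on (0.45, 0.11) = 0.45
  (NOT γ AND (ε OR α)) OR ((ε OR γ) OR δ) = max(a, b) on (0.45, 0.45) = 0.45
  → value = 0.4500
Under Łukasiewicz:
  NOT γ = 1 − 0.38 = 0.62
  ε OR α = min(1, a+b) on (0.45, 0.19) = 0.64
  NOT γ AND (ε OR α) = max(0, a+b−1) on (0.62, 0.64) = 0.26
  ε OR γ = min(1, a+b) on (0.45, 0.38) = 0.83
  (ε OR γ) OR δ = min(1, a+b) on (0.83, 0.11) = 0.94
  (NOT γ AND (ε OR α)) OR ((ε OR γ) OR δ) = min(1, a+b) on (0.26, 0.94) = 1.00
  → value = 1.0000
|0.4500 − 1.0000| = 0.550

0.550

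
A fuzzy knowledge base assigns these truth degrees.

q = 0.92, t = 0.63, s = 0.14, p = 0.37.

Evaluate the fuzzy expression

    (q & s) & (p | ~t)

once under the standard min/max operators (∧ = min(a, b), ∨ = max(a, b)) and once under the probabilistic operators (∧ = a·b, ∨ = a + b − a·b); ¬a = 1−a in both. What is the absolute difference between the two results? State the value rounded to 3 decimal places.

0.062

Under standard min/max:
  q & s = min(a, b) on (0.92, 0.14) = 0.14
  ~t = 1 − 0.63 = 0.37
  p | ~t = max(a, b) on (0.37, 0.37) = 0.37
  (q & s) & (p | ~t) = min(a, b) on (0.14, 0.37) = 0.14
  → value = 0.1400
Under probabilistic:
  q & s = a·b on (0.9200, 0.1400) = 0.1288
  ~t = 1 − 0.6300 = 0.3700
  p | ~t = a + b − a·b on (0.3700, 0.3700) = 0.6031
  (q & s) & (p | ~t) = a·b on (0.1288, 0.6031) = 0.0777
  → value = 0.0777
|0.1400 − 0.0777| = 0.062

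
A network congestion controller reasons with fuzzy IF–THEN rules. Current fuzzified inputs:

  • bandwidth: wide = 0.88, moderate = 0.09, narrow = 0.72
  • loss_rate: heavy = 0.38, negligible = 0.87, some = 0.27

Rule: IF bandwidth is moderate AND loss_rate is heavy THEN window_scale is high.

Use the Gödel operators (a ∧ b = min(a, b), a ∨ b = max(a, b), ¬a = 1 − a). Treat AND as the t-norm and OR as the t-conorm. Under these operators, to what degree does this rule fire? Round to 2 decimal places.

0.09

firing strength: moderate=0.09, heavy=0.38; AND[min(a, b)] → w = 0.09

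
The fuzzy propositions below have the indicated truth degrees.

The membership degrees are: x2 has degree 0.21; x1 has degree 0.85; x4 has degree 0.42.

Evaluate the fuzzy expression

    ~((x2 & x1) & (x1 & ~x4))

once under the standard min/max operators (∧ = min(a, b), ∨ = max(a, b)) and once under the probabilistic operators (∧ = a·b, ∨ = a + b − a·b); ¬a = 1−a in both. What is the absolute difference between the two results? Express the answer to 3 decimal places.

0.122

Under standard min/max:
  x2 & x1 = min(a, b) on (0.21, 0.85) = 0.21
  ~x4 = 1 − 0.42 = 0.58
  x1 & ~x4 = min(a, b) on (0.85, 0.58) = 0.58
  (x2 & x1) & (x1 & ~x4) = min(a, b) on (0.21, 0.58) = 0.21
  ~((x2 & x1) & (x1 & ~x4)) = 1 − 0.21 = 0.79
  → value = 0.7900
Under probabilistic:
  x2 & x1 = a·b on (0.2100, 0.8500) = 0.1785
  ~x4 = 1 − 0.4200 = 0.5800
  x1 & ~x4 = a·b on (0.8500, 0.5800) = 0.4930
  (x2 & x1) & (x1 & ~x4) = a·b on (0.1785, 0.4930) = 0.0880
  ~((x2 & x1) & (x1 & ~x4)) = 1 − 0.0880 = 0.9120
  → value = 0.9120
|0.7900 − 0.9120| = 0.122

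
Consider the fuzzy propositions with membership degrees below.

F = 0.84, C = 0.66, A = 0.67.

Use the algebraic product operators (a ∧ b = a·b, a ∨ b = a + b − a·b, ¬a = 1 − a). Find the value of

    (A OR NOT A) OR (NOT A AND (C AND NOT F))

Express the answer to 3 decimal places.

0.787

NOT A = 1 − 0.6700 = 0.3300
A OR NOT A = a + b − a·b on (0.6700, 0.3300) = 0.7789
NOT A = 1 − 0.6700 = 0.3300
NOT F = 1 − 0.8400 = 0.1600
C AND NOT F = a·b on (0.6600, 0.1600) = 0.1056
NOT A AND (C AND NOT F) = a·b on (0.3300, 0.1056) = 0.0348
(A OR NOT A) OR (NOT A AND (C AND NOT F)) = a + b − a·b on (0.7789, 0.0348) = 0.7866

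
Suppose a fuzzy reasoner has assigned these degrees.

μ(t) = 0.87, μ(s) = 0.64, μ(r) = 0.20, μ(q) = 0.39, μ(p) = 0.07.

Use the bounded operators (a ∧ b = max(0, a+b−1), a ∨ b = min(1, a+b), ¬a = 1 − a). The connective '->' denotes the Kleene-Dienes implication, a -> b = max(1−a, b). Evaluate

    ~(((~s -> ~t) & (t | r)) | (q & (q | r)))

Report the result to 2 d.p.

~s = 1 − 0.64 = 0.36
~t = 1 − 0.87 = 0.13
~s -> ~t  [Kleene-Dienes: max(1−a, b)] with a=0.36, b=0.13 → 0.64
t | r = min(1, a+b) on (0.87, 0.20) = 1.00
(~s -> ~t) & (t | r) = max(0, a+b−1) on (0.64, 1.00) = 0.64
q | r = min(1, a+b) on (0.39, 0.20) = 0.59
q & (q | r) = max(0, a+b−1) on (0.39, 0.59) = 0.00
((~s -> ~t) & (t | r)) | (q & (q | r)) = min(1, a+b) on (0.64, 0.00) = 0.64
~(((~s -> ~t) & (t | r)) | (q & (q | r))) = 1 − 0.64 = 0.36

0.36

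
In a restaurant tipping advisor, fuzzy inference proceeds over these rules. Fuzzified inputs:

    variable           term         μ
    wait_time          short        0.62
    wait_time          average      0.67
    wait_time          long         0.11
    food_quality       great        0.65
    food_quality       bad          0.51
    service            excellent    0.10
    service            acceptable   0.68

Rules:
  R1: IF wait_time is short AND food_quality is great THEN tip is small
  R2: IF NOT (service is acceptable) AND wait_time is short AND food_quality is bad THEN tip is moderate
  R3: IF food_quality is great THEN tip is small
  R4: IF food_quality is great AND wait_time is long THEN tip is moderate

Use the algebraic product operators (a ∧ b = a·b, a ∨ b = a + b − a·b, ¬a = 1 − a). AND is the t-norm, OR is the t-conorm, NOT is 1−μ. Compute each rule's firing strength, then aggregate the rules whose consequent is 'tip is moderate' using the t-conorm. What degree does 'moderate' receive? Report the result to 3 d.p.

0.165

R1: short=0.62, great=0.65; AND[a·b] → w = 0.4030
R2: ¬acceptable=1−0.68=0.32, short=0.62, bad=0.51; AND[a·b] → w = 0.1012
R3: great=0.65 → w = 0.6500
R4: great=0.65, long=0.11; AND[a·b] → w = 0.0715
Rules with consequent 'moderate': {R2, R4} → strengths 0.1012, 0.0715
Aggregate via t-conorm [a + b − a·b]: 0.1654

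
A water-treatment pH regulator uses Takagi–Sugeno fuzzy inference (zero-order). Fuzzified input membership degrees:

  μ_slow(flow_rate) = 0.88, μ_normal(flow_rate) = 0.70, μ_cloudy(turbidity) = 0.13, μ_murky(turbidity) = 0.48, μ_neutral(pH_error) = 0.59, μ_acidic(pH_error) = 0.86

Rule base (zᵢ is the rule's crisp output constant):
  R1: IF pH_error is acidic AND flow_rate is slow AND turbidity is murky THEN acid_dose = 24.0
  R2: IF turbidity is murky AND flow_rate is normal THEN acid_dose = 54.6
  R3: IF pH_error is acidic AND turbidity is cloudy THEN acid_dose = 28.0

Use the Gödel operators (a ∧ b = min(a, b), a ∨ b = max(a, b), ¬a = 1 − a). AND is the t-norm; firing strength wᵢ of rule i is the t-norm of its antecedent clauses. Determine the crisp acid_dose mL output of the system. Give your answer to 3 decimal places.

37.952

R1 (z=24.0): acidic=0.86, slow=0.88, murky=0.48; AND[min(a, b)] → w = 0.48
R2 (z=54.6): murky=0.48, normal=0.70; AND[min(a, b)] → w = 0.48
R3 (z=28.0): acidic=0.86, cloudy=0.13; AND[min(a, b)] → w = 0.13
Weighted average = (0.48·24.0 + 0.48·54.6 + 0.13·28.0) / (0.48 + 0.48 + 0.13)
  = 41.3680 / 1.0900 = 37.952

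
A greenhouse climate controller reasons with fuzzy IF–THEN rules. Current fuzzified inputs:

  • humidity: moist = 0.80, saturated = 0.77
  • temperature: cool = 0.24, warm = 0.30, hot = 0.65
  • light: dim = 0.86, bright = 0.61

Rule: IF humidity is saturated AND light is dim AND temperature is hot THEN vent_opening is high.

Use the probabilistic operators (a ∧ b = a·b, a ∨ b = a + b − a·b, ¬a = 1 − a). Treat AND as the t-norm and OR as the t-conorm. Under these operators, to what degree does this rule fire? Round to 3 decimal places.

0.430

firing strength: saturated=0.77, dim=0.86, hot=0.65; AND[a·b] → w = 0.4304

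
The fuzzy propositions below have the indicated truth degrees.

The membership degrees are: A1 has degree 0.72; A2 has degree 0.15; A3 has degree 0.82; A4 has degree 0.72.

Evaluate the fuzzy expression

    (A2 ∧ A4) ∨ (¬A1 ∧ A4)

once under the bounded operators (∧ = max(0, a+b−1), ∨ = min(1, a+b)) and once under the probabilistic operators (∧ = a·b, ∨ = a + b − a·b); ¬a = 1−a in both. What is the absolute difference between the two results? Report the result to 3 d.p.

0.288

Under bounded:
  A2 ∧ A4 = max(0, a+b−1) on (0.15, 0.72) = 0.00
  ¬A1 = 1 − 0.72 = 0.28
  ¬A1 ∧ A4 = max(0, a+b−1) on (0.28, 0.72) = 0.00
  (A2 ∧ A4) ∨ (¬A1 ∧ A4) = min(1, a+b) on (0.00, 0.00) = 0.00
  → value = 0.0000
Under probabilistic:
  A2 ∧ A4 = a·b on (0.1500, 0.7200) = 0.1080
  ¬A1 = 1 − 0.7200 = 0.2800
  ¬A1 ∧ A4 = a·b on (0.2800, 0.7200) = 0.2016
  (A2 ∧ A4) ∨ (¬A1 ∧ A4) = a + b − a·b on (0.1080, 0.2016) = 0.2878
  → value = 0.2878
|0.0000 − 0.2878| = 0.288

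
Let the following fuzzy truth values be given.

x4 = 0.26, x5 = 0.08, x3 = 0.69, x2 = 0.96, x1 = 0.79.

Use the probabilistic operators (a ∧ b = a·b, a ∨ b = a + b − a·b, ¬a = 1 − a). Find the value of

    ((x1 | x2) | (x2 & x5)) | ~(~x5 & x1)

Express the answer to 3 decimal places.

0.994

x1 | x2 = a + b − a·b on (0.7900, 0.9600) = 0.9916
x2 & x5 = a·b on (0.9600, 0.0800) = 0.0768
(x1 | x2) | (x2 & x5) = a + b − a·b on (0.9916, 0.0768) = 0.9922
~x5 = 1 − 0.0800 = 0.9200
~x5 & x1 = a·b on (0.9200, 0.7900) = 0.7268
~(~x5 & x1) = 1 − 0.7268 = 0.2732
((x1 | x2) | (x2 & x5)) | ~(~x5 & x1) = a + b − a·b on (0.9922, 0.2732) = 0.9944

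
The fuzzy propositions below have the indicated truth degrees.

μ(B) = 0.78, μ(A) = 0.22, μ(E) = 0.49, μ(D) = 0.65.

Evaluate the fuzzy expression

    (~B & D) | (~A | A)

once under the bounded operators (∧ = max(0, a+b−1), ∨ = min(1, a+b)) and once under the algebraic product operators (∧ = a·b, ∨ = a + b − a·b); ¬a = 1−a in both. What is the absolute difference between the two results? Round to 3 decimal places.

0.147

Under bounded:
  ~B = 1 − 0.78 = 0.22
  ~B & D = max(0, a+b−1) on (0.22, 0.65) = 0.00
  ~A = 1 − 0.22 = 0.78
  ~A | A = min(1, a+b) on (0.78, 0.22) = 1.00
  (~B & D) | (~A | A) = min(1, a+b) on (0.00, 1.00) = 1.00
  → value = 1.0000
Under algebraic product:
  ~B = 1 − 0.7800 = 0.2200
  ~B & D = a·b on (0.2200, 0.6500) = 0.1430
  ~A = 1 − 0.2200 = 0.7800
  ~A | A = a + b − a·b on (0.7800, 0.2200) = 0.8284
  (~B & D) | (~A | A) = a + b − a·b on (0.1430, 0.8284) = 0.8529
  → value = 0.8529
|1.0000 − 0.8529| = 0.147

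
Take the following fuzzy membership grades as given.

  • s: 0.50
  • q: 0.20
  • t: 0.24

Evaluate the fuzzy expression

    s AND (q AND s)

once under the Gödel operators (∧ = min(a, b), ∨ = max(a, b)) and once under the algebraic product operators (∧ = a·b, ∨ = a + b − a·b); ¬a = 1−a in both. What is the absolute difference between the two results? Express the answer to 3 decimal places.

Under Gödel:
  q AND s = min(a, b) on (0.20, 0.50) = 0.20
  s AND (q AND s) = min(a, b) on (0.50, 0.20) = 0.20
  → value = 0.2000
Under algebraic product:
  q AND s = a·b on (0.2000, 0.5000) = 0.1000
  s AND (q AND s) = a·b on (0.5000, 0.1000) = 0.0500
  → value = 0.0500
|0.2000 − 0.0500| = 0.150

0.150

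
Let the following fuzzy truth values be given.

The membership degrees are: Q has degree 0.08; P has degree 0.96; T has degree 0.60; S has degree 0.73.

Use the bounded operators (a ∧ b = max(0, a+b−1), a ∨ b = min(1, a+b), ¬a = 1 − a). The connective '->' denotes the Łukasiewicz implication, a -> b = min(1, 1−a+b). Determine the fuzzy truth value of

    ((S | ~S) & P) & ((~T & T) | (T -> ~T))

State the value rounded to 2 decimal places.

~S = 1 − 0.73 = 0.27
S | ~S = min(1, a+b) on (0.73, 0.27) = 1.00
(S | ~S) & P = max(0, a+b−1) on (1.00, 0.96) = 0.96
~T = 1 − 0.60 = 0.40
~T & T = max(0, a+b−1) on (0.40, 0.60) = 0.00
~T = 1 − 0.60 = 0.40
T -> ~T  [Łukasiewicz: min(1, 1−a+b)] with a=0.60, b=0.40 → 0.80
(~T & T) | (T -> ~T) = min(1, a+b) on (0.00, 0.80) = 0.80
((S | ~S) & P) & ((~T & T) | (T -> ~T)) = max(0, a+b−1) on (0.96, 0.80) = 0.76

0.76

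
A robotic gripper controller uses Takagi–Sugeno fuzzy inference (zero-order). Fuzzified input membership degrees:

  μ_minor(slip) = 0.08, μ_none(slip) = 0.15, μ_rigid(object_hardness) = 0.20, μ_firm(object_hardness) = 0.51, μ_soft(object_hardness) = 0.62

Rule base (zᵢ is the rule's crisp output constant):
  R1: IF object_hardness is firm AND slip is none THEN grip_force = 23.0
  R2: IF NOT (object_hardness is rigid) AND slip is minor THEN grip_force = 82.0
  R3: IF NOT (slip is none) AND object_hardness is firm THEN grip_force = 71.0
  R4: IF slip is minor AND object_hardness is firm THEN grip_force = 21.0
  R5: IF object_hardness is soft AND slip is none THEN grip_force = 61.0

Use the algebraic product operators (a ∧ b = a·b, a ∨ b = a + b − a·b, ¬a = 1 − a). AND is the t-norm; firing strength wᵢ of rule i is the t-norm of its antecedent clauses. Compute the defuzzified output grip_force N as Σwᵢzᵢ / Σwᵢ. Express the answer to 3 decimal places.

R1 (z=23.0): firm=0.51, none=0.15; AND[a·b] → w = 0.0765
R2 (z=82.0): ¬rigid=1−0.20=0.80, minor=0.08; AND[a·b] → w = 0.0640
R3 (z=71.0): ¬none=1−0.15=0.85, firm=0.51; AND[a·b] → w = 0.4335
R4 (z=21.0): minor=0.08, firm=0.51; AND[a·b] → w = 0.0408
R5 (z=61.0): soft=0.62, none=0.15; AND[a·b] → w = 0.0930
Weighted average = (0.0765·23.0 + 0.0640·82.0 + 0.4335·71.0 + 0.0408·21.0 + 0.0930·61.0) / (0.0765 + 0.0640 + 0.4335 + 0.0408 + 0.0930)
  = 44.3158 / 0.7078 = 62.611

62.611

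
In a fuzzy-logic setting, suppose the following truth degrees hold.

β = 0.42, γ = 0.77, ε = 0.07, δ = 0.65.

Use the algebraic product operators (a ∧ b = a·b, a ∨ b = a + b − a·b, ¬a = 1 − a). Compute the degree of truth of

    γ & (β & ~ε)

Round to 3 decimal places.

~ε = 1 − 0.0700 = 0.9300
β & ~ε = a·b on (0.4200, 0.9300) = 0.3906
γ & (β & ~ε) = a·b on (0.7700, 0.3906) = 0.3008

0.301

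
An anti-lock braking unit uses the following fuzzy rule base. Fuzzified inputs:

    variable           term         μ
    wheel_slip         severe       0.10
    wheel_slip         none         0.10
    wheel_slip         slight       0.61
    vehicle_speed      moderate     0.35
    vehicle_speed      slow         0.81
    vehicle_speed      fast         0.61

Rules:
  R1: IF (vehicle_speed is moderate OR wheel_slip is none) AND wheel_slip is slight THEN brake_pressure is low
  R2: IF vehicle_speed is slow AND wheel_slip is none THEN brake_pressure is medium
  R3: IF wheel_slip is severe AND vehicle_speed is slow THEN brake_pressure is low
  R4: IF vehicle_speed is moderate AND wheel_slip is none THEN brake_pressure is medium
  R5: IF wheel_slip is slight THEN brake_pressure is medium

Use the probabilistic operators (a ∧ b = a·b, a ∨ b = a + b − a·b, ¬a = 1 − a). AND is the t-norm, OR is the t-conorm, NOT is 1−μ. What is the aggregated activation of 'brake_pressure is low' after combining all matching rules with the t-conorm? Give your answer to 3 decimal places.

0.314

R1: (moderate=0.35 OR none=0.10) = 0.4150; AND[a·b] with slight=0.61 → w = 0.2531
R2: slow=0.81, none=0.10; AND[a·b] → w = 0.0810
R3: severe=0.10, slow=0.81; AND[a·b] → w = 0.0810
R4: moderate=0.35, none=0.10; AND[a·b] → w = 0.0350
R5: slight=0.61 → w = 0.6100
Rules with consequent 'low': {R1, R3} → strengths 0.2531, 0.0810
Aggregate via t-conorm [a + b − a·b]: 0.3136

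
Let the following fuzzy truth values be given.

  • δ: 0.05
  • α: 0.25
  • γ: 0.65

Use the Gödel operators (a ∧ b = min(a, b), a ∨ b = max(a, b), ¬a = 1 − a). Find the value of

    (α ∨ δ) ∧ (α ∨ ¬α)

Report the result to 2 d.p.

α ∨ δ = max(a, b) on (0.25, 0.05) = 0.25
¬α = 1 − 0.25 = 0.75
α ∨ ¬α = max(a, b) on (0.25, 0.75) = 0.75
(α ∨ δ) ∧ (α ∨ ¬α) = min(a, b) on (0.25, 0.75) = 0.25

0.25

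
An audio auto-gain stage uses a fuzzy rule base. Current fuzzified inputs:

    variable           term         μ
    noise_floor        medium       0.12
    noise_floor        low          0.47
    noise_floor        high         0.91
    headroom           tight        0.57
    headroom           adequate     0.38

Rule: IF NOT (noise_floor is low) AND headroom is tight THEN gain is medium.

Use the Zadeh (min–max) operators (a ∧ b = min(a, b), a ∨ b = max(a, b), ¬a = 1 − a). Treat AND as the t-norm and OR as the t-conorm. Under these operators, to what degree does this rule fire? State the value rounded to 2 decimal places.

0.53

firing strength: ¬low=1−0.47=0.53, tight=0.57; AND[min(a, b)] → w = 0.53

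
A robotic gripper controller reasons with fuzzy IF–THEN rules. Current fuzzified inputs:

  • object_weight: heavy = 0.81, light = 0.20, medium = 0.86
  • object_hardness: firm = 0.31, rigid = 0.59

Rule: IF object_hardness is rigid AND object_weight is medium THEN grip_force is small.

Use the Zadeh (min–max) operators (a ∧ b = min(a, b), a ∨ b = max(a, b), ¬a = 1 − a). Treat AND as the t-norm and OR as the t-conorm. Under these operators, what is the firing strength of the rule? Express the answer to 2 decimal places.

0.59

firing strength: rigid=0.59, medium=0.86; AND[min(a, b)] → w = 0.59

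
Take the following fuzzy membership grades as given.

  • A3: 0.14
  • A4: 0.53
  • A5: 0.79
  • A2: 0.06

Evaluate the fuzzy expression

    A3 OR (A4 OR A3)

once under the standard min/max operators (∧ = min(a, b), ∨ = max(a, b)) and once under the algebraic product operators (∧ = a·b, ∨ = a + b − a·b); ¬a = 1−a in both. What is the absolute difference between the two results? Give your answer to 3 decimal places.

Under standard min/max:
  A4 OR A3 = max(a, b) on (0.53, 0.14) = 0.53
  A3 OR (A4 OR A3) = max(a, b) on (0.14, 0.53) = 0.53
  → value = 0.5300
Under algebraic product:
  A4 OR A3 = a + b − a·b on (0.5300, 0.1400) = 0.5958
  A3 OR (A4 OR A3) = a + b − a·b on (0.1400, 0.5958) = 0.6524
  → value = 0.6524
|0.5300 − 0.6524| = 0.122

0.122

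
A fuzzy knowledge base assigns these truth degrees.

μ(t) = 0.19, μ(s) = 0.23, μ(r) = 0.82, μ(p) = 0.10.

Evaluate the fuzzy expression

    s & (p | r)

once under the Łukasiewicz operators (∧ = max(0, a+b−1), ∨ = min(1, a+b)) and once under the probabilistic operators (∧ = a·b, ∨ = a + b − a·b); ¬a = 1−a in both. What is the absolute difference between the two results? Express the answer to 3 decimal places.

0.043

Under Łukasiewicz:
  p | r = min(1, a+b) on (0.10, 0.82) = 0.92
  s & (p | r) = max(0, a+b−1) on (0.23, 0.92) = 0.15
  → value = 0.1500
Under probabilistic:
  p | r = a + b − a·b on (0.1000, 0.8200) = 0.8380
  s & (p | r) = a·b on (0.2300, 0.8380) = 0.1927
  → value = 0.1927
|0.1500 − 0.1927| = 0.043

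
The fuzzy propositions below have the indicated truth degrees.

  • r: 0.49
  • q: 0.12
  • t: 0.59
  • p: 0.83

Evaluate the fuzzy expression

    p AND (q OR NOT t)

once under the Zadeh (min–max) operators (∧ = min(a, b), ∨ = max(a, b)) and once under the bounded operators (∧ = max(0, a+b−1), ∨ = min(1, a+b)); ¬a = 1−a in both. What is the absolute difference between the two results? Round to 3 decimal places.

0.050

Under Zadeh (min–max):
  NOT t = 1 − 0.59 = 0.41
  q OR NOT t = max(a, b) on (0.12, 0.41) = 0.41
  p AND (q OR NOT t) = min(a, b) on (0.83, 0.41) = 0.41
  → value = 0.4100
Under bounded:
  NOT t = 1 − 0.59 = 0.41
  q OR NOT t = min(1, a+b) on (0.12, 0.41) = 0.53
  p AND (q OR NOT t) = max(0, a+b−1) on (0.83, 0.53) = 0.36
  → value = 0.3600
|0.4100 − 0.3600| = 0.050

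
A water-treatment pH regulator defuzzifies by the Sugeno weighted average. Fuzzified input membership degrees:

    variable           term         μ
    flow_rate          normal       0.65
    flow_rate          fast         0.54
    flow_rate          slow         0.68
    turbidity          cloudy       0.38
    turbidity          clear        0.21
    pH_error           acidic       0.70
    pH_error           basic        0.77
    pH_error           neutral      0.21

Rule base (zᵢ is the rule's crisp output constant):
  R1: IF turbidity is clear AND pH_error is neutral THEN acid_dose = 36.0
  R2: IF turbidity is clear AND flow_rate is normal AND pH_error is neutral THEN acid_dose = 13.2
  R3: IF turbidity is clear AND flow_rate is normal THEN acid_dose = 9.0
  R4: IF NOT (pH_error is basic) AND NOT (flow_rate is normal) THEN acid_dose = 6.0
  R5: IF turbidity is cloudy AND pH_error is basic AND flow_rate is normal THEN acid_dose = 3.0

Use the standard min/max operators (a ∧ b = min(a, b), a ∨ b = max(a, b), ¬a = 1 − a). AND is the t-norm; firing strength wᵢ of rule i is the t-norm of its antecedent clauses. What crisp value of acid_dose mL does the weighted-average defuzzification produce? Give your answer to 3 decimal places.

R1 (z=36.0): clear=0.21, neutral=0.21; AND[min(a, b)] → w = 0.21
R2 (z=13.2): clear=0.21, normal=0.65, neutral=0.21; AND[min(a, b)] → w = 0.21
R3 (z=9.0): clear=0.21, normal=0.65; AND[min(a, b)] → w = 0.21
R4 (z=6.0): ¬basic=1−0.77=0.23, ¬normal=1−0.65=0.35; AND[min(a, b)] → w = 0.23
R5 (z=3.0): cloudy=0.38, basic=0.77, normal=0.65; AND[min(a, b)] → w = 0.38
Weighted average = (0.21·36.0 + 0.21·13.2 + 0.21·9.0 + 0.23·6.0 + 0.38·3.0) / (0.21 + 0.21 + 0.21 + 0.23 + 0.38)
  = 14.7420 / 1.2400 = 11.889

11.889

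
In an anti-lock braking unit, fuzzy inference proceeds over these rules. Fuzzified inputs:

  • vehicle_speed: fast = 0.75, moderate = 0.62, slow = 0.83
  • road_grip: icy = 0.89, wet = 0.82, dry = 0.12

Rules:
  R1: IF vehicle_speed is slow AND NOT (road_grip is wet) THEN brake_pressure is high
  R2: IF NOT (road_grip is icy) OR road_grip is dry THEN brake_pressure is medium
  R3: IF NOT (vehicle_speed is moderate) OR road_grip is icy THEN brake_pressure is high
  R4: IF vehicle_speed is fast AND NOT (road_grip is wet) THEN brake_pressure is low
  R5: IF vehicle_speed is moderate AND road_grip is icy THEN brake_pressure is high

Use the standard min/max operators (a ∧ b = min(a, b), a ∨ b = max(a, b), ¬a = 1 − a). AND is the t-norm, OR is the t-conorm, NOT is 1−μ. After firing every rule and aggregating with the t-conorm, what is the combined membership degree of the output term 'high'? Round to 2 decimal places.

0.89

R1: slow=0.83, ¬wet=1−0.82=0.18; AND[min(a, b)] → w = 0.18
R2: ¬icy=1−0.89=0.11, dry=0.12; OR[max(a, b)] → w = 0.12
R3: ¬moderate=1−0.62=0.38, icy=0.89; OR[max(a, b)] → w = 0.89
R4: fast=0.75, ¬wet=1−0.82=0.18; AND[min(a, b)] → w = 0.18
R5: moderate=0.62, icy=0.89; AND[min(a, b)] → w = 0.62
Rules with consequent 'high': {R1, R3, R5} → strengths 0.18, 0.89, 0.62
Aggregate via t-conorm [max(a, b)]: 0.89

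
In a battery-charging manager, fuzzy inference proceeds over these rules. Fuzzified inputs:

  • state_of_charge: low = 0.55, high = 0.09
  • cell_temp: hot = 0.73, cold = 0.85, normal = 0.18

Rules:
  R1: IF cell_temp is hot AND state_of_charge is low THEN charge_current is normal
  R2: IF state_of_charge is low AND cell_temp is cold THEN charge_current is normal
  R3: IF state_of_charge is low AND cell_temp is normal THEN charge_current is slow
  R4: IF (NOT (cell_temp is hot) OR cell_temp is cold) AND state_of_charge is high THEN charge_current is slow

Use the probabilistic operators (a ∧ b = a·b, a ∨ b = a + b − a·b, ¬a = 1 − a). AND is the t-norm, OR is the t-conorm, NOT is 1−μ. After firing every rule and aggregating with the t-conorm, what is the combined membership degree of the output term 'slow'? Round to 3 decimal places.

0.171

R1: hot=0.73, low=0.55; AND[a·b] → w = 0.4015
R2: low=0.55, cold=0.85; AND[a·b] → w = 0.4675
R3: low=0.55, normal=0.18; AND[a·b] → w = 0.0990
R4: (¬hot=1−0.73=0.27 OR cold=0.85) = 0.8905; AND[a·b] with high=0.09 → w = 0.0801
Rules with consequent 'slow': {R3, R4} → strengths 0.0990, 0.0801
Aggregate via t-conorm [a + b − a·b]: 0.1712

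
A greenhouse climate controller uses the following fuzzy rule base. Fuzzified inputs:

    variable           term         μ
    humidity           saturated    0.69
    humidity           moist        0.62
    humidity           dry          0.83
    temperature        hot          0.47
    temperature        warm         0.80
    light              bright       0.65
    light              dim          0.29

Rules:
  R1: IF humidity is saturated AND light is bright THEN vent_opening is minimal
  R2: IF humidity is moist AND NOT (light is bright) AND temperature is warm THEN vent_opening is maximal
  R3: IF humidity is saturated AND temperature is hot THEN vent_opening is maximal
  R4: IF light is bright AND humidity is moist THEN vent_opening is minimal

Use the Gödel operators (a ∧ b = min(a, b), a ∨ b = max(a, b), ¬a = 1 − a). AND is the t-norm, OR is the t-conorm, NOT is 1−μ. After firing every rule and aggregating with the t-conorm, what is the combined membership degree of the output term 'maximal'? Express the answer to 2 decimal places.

0.47

R1: saturated=0.69, bright=0.65; AND[min(a, b)] → w = 0.65
R2: moist=0.62, ¬bright=1−0.65=0.35, warm=0.80; AND[min(a, b)] → w = 0.35
R3: saturated=0.69, hot=0.47; AND[min(a, b)] → w = 0.47
R4: bright=0.65, moist=0.62; AND[min(a, b)] → w = 0.62
Rules with consequent 'maximal': {R2, R3} → strengths 0.35, 0.47
Aggregate via t-conorm [max(a, b)]: 0.47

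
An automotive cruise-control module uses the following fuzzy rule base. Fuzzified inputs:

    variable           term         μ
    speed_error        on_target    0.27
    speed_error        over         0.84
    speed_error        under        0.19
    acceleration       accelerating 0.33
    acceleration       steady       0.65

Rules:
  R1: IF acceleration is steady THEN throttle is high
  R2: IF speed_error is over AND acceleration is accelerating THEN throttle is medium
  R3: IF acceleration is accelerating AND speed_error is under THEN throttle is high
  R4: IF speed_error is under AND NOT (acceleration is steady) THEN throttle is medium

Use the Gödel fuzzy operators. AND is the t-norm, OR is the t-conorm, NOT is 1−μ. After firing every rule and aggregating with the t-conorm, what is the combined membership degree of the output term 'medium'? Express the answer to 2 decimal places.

R1: steady=0.65 → w = 0.65
R2: over=0.84, accelerating=0.33; AND[min(a, b)] → w = 0.33
R3: accelerating=0.33, under=0.19; AND[min(a, b)] → w = 0.19
R4: under=0.19, ¬steady=1−0.65=0.35; AND[min(a, b)] → w = 0.19
Rules with consequent 'medium': {R2, R4} → strengths 0.33, 0.19
Aggregate via t-conorm [max(a, b)]: 0.33

0.33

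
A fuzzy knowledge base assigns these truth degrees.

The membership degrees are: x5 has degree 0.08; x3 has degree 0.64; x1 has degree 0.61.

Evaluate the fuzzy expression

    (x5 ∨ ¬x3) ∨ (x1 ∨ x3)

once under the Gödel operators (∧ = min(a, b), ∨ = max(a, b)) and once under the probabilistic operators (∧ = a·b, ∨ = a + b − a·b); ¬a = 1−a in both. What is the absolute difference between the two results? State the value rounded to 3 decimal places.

0.277

Under Gödel:
  ¬x3 = 1 − 0.64 = 0.36
  x5 ∨ ¬x3 = max(a, b) on (0.08, 0.36) = 0.36
  x1 ∨ x3 = max(a, b) on (0.61, 0.64) = 0.64
  (x5 ∨ ¬x3) ∨ (x1 ∨ x3) = max(a, b) on (0.36, 0.64) = 0.64
  → value = 0.6400
Under probabilistic:
  ¬x3 = 1 − 0.6400 = 0.3600
  x5 ∨ ¬x3 = a + b − a·b on (0.0800, 0.3600) = 0.4112
  x1 ∨ x3 = a + b − a·b on (0.6100, 0.6400) = 0.8596
  (x5 ∨ ¬x3) ∨ (x1 ∨ x3) = a + b − a·b on (0.4112, 0.8596) = 0.9173
  → value = 0.9173
|0.6400 − 0.9173| = 0.277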